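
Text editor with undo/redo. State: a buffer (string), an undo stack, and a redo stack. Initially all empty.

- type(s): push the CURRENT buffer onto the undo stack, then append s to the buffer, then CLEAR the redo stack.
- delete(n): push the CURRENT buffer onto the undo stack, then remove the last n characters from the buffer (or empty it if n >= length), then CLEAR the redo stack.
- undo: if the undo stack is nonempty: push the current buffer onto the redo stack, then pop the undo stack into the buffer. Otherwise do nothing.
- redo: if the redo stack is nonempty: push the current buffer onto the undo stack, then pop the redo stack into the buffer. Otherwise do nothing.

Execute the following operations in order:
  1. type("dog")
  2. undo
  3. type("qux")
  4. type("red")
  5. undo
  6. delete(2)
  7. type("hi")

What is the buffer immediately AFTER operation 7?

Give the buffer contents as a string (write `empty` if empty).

Answer: qhi

Derivation:
After op 1 (type): buf='dog' undo_depth=1 redo_depth=0
After op 2 (undo): buf='(empty)' undo_depth=0 redo_depth=1
After op 3 (type): buf='qux' undo_depth=1 redo_depth=0
After op 4 (type): buf='quxred' undo_depth=2 redo_depth=0
After op 5 (undo): buf='qux' undo_depth=1 redo_depth=1
After op 6 (delete): buf='q' undo_depth=2 redo_depth=0
After op 7 (type): buf='qhi' undo_depth=3 redo_depth=0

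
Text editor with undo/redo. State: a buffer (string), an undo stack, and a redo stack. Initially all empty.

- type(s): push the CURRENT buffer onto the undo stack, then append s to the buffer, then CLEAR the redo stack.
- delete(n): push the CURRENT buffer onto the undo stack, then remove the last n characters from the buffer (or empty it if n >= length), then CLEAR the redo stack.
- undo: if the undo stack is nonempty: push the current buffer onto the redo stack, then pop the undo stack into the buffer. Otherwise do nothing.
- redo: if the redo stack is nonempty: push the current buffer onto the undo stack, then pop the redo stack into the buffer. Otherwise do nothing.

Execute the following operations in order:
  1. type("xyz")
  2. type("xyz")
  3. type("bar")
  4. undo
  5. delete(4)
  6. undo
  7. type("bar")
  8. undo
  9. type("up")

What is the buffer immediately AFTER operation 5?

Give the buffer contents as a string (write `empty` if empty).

After op 1 (type): buf='xyz' undo_depth=1 redo_depth=0
After op 2 (type): buf='xyzxyz' undo_depth=2 redo_depth=0
After op 3 (type): buf='xyzxyzbar' undo_depth=3 redo_depth=0
After op 4 (undo): buf='xyzxyz' undo_depth=2 redo_depth=1
After op 5 (delete): buf='xy' undo_depth=3 redo_depth=0

Answer: xy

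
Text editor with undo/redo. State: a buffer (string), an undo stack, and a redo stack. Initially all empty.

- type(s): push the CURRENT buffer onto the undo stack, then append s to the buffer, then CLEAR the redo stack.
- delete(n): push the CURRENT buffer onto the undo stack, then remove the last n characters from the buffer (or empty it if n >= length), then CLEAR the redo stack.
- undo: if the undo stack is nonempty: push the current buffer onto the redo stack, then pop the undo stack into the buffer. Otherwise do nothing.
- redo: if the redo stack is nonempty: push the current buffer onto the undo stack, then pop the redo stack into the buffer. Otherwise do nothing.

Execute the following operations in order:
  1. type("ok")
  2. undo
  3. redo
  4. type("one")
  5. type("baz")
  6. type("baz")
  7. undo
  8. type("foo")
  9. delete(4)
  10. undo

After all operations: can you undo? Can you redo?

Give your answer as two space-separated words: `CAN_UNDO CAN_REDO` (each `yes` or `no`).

After op 1 (type): buf='ok' undo_depth=1 redo_depth=0
After op 2 (undo): buf='(empty)' undo_depth=0 redo_depth=1
After op 3 (redo): buf='ok' undo_depth=1 redo_depth=0
After op 4 (type): buf='okone' undo_depth=2 redo_depth=0
After op 5 (type): buf='okonebaz' undo_depth=3 redo_depth=0
After op 6 (type): buf='okonebazbaz' undo_depth=4 redo_depth=0
After op 7 (undo): buf='okonebaz' undo_depth=3 redo_depth=1
After op 8 (type): buf='okonebazfoo' undo_depth=4 redo_depth=0
After op 9 (delete): buf='okoneba' undo_depth=5 redo_depth=0
After op 10 (undo): buf='okonebazfoo' undo_depth=4 redo_depth=1

Answer: yes yes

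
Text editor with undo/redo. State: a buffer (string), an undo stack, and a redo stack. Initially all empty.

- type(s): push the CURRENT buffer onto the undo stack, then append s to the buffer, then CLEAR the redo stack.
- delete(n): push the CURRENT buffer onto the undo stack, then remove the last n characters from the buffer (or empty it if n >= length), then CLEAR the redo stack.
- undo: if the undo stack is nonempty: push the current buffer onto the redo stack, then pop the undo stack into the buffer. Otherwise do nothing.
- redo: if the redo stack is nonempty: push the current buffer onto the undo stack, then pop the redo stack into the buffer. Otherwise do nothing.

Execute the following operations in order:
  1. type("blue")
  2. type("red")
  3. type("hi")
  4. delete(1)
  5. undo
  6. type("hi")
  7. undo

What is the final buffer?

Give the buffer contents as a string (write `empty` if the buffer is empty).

After op 1 (type): buf='blue' undo_depth=1 redo_depth=0
After op 2 (type): buf='bluered' undo_depth=2 redo_depth=0
After op 3 (type): buf='blueredhi' undo_depth=3 redo_depth=0
After op 4 (delete): buf='blueredh' undo_depth=4 redo_depth=0
After op 5 (undo): buf='blueredhi' undo_depth=3 redo_depth=1
After op 6 (type): buf='blueredhihi' undo_depth=4 redo_depth=0
After op 7 (undo): buf='blueredhi' undo_depth=3 redo_depth=1

Answer: blueredhi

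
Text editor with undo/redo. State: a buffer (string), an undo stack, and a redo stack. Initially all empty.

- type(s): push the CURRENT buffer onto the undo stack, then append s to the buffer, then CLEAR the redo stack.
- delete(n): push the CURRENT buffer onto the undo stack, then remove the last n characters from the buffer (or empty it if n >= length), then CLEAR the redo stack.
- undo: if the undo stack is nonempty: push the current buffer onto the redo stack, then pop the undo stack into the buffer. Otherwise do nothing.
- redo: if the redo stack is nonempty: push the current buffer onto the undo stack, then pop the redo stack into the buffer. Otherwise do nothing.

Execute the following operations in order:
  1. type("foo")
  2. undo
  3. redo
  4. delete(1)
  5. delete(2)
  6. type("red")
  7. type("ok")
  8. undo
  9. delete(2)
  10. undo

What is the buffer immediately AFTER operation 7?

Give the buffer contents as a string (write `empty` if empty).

Answer: redok

Derivation:
After op 1 (type): buf='foo' undo_depth=1 redo_depth=0
After op 2 (undo): buf='(empty)' undo_depth=0 redo_depth=1
After op 3 (redo): buf='foo' undo_depth=1 redo_depth=0
After op 4 (delete): buf='fo' undo_depth=2 redo_depth=0
After op 5 (delete): buf='(empty)' undo_depth=3 redo_depth=0
After op 6 (type): buf='red' undo_depth=4 redo_depth=0
After op 7 (type): buf='redok' undo_depth=5 redo_depth=0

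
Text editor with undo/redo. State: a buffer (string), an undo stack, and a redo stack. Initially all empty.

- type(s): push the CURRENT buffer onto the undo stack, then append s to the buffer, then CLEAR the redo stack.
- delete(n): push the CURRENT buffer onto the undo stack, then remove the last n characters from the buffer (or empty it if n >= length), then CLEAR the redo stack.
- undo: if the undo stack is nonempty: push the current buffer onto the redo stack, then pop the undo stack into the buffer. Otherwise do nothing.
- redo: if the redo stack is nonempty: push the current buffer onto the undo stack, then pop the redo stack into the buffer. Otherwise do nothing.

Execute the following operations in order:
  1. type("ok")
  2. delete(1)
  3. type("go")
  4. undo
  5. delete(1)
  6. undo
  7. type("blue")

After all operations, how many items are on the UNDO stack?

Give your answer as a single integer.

After op 1 (type): buf='ok' undo_depth=1 redo_depth=0
After op 2 (delete): buf='o' undo_depth=2 redo_depth=0
After op 3 (type): buf='ogo' undo_depth=3 redo_depth=0
After op 4 (undo): buf='o' undo_depth=2 redo_depth=1
After op 5 (delete): buf='(empty)' undo_depth=3 redo_depth=0
After op 6 (undo): buf='o' undo_depth=2 redo_depth=1
After op 7 (type): buf='oblue' undo_depth=3 redo_depth=0

Answer: 3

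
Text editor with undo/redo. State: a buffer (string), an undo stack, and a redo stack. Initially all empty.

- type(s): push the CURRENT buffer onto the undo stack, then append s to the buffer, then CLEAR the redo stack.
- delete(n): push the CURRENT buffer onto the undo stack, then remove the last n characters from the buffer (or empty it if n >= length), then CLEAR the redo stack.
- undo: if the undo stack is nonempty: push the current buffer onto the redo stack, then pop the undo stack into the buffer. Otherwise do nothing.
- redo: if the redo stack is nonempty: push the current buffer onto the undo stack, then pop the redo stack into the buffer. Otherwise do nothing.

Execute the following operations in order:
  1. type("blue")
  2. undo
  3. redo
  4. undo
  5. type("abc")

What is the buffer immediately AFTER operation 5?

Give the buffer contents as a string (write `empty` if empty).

After op 1 (type): buf='blue' undo_depth=1 redo_depth=0
After op 2 (undo): buf='(empty)' undo_depth=0 redo_depth=1
After op 3 (redo): buf='blue' undo_depth=1 redo_depth=0
After op 4 (undo): buf='(empty)' undo_depth=0 redo_depth=1
After op 5 (type): buf='abc' undo_depth=1 redo_depth=0

Answer: abc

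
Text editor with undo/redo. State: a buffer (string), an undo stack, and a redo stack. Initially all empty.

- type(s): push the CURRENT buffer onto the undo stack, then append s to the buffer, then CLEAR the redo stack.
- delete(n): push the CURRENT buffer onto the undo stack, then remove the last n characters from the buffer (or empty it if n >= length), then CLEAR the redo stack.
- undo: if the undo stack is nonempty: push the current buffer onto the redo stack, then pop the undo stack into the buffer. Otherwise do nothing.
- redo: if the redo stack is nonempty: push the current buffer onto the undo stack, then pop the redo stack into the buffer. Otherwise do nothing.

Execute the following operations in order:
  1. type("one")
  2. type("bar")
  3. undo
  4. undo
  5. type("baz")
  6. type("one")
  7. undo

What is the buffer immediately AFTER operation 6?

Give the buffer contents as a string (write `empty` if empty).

Answer: bazone

Derivation:
After op 1 (type): buf='one' undo_depth=1 redo_depth=0
After op 2 (type): buf='onebar' undo_depth=2 redo_depth=0
After op 3 (undo): buf='one' undo_depth=1 redo_depth=1
After op 4 (undo): buf='(empty)' undo_depth=0 redo_depth=2
After op 5 (type): buf='baz' undo_depth=1 redo_depth=0
After op 6 (type): buf='bazone' undo_depth=2 redo_depth=0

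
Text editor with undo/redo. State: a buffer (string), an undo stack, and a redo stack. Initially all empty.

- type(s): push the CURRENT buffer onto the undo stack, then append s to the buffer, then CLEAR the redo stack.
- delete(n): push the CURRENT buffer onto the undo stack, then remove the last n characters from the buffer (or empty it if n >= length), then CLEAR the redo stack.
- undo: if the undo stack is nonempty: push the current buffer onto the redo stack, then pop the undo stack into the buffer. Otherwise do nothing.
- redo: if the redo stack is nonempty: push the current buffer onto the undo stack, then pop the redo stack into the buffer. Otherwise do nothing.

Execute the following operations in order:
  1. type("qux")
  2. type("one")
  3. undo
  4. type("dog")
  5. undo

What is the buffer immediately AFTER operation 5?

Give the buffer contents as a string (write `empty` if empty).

After op 1 (type): buf='qux' undo_depth=1 redo_depth=0
After op 2 (type): buf='quxone' undo_depth=2 redo_depth=0
After op 3 (undo): buf='qux' undo_depth=1 redo_depth=1
After op 4 (type): buf='quxdog' undo_depth=2 redo_depth=0
After op 5 (undo): buf='qux' undo_depth=1 redo_depth=1

Answer: qux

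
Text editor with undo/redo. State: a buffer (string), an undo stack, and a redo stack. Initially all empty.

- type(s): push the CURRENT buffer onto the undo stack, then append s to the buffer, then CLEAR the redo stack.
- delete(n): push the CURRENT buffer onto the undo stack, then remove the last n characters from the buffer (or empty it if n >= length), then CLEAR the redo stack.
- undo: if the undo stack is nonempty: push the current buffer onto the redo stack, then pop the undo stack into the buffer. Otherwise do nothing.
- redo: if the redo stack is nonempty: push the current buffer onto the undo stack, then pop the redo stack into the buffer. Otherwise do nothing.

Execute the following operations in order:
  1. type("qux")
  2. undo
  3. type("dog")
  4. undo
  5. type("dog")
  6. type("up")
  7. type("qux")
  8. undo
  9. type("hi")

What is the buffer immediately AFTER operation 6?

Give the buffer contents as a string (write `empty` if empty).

Answer: dogup

Derivation:
After op 1 (type): buf='qux' undo_depth=1 redo_depth=0
After op 2 (undo): buf='(empty)' undo_depth=0 redo_depth=1
After op 3 (type): buf='dog' undo_depth=1 redo_depth=0
After op 4 (undo): buf='(empty)' undo_depth=0 redo_depth=1
After op 5 (type): buf='dog' undo_depth=1 redo_depth=0
After op 6 (type): buf='dogup' undo_depth=2 redo_depth=0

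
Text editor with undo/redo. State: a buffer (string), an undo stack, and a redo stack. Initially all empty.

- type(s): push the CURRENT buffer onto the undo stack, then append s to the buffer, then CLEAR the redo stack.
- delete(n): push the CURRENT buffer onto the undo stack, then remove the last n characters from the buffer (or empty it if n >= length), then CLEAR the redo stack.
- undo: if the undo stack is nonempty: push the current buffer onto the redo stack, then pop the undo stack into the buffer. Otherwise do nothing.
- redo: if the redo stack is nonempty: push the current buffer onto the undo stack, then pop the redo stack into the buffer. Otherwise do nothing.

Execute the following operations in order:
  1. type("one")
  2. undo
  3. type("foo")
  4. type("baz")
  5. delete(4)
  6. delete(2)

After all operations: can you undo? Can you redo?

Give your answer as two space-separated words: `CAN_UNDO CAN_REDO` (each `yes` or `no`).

After op 1 (type): buf='one' undo_depth=1 redo_depth=0
After op 2 (undo): buf='(empty)' undo_depth=0 redo_depth=1
After op 3 (type): buf='foo' undo_depth=1 redo_depth=0
After op 4 (type): buf='foobaz' undo_depth=2 redo_depth=0
After op 5 (delete): buf='fo' undo_depth=3 redo_depth=0
After op 6 (delete): buf='(empty)' undo_depth=4 redo_depth=0

Answer: yes no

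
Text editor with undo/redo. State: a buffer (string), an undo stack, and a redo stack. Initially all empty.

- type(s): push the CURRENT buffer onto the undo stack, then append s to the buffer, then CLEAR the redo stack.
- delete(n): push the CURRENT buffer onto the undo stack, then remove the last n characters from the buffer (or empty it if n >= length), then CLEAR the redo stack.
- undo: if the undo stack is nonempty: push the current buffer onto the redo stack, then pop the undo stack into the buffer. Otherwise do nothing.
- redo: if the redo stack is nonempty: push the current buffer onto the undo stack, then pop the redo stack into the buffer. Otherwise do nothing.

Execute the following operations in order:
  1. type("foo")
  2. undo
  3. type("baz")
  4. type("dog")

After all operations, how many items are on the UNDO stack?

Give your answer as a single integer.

After op 1 (type): buf='foo' undo_depth=1 redo_depth=0
After op 2 (undo): buf='(empty)' undo_depth=0 redo_depth=1
After op 3 (type): buf='baz' undo_depth=1 redo_depth=0
After op 4 (type): buf='bazdog' undo_depth=2 redo_depth=0

Answer: 2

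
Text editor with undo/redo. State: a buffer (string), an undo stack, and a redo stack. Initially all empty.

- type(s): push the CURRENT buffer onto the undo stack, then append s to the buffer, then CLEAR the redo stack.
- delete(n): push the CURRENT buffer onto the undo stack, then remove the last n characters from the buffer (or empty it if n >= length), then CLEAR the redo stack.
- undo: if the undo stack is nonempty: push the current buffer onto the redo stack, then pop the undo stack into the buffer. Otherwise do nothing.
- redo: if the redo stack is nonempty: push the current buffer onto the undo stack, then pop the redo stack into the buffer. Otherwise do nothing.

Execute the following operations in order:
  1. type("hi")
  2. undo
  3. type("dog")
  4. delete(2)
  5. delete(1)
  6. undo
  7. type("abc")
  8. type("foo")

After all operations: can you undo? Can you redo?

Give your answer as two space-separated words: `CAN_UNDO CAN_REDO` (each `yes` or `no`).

After op 1 (type): buf='hi' undo_depth=1 redo_depth=0
After op 2 (undo): buf='(empty)' undo_depth=0 redo_depth=1
After op 3 (type): buf='dog' undo_depth=1 redo_depth=0
After op 4 (delete): buf='d' undo_depth=2 redo_depth=0
After op 5 (delete): buf='(empty)' undo_depth=3 redo_depth=0
After op 6 (undo): buf='d' undo_depth=2 redo_depth=1
After op 7 (type): buf='dabc' undo_depth=3 redo_depth=0
After op 8 (type): buf='dabcfoo' undo_depth=4 redo_depth=0

Answer: yes no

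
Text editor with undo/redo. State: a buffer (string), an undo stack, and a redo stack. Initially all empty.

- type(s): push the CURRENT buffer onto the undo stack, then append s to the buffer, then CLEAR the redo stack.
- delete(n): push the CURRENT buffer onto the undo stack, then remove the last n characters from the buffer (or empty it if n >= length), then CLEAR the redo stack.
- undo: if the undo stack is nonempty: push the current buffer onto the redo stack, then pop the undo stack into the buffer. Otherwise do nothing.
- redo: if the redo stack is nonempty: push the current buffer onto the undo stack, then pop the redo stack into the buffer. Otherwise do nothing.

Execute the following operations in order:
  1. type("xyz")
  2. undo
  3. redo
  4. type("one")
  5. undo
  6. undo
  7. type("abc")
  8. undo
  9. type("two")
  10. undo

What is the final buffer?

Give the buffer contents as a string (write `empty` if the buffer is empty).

Answer: empty

Derivation:
After op 1 (type): buf='xyz' undo_depth=1 redo_depth=0
After op 2 (undo): buf='(empty)' undo_depth=0 redo_depth=1
After op 3 (redo): buf='xyz' undo_depth=1 redo_depth=0
After op 4 (type): buf='xyzone' undo_depth=2 redo_depth=0
After op 5 (undo): buf='xyz' undo_depth=1 redo_depth=1
After op 6 (undo): buf='(empty)' undo_depth=0 redo_depth=2
After op 7 (type): buf='abc' undo_depth=1 redo_depth=0
After op 8 (undo): buf='(empty)' undo_depth=0 redo_depth=1
After op 9 (type): buf='two' undo_depth=1 redo_depth=0
After op 10 (undo): buf='(empty)' undo_depth=0 redo_depth=1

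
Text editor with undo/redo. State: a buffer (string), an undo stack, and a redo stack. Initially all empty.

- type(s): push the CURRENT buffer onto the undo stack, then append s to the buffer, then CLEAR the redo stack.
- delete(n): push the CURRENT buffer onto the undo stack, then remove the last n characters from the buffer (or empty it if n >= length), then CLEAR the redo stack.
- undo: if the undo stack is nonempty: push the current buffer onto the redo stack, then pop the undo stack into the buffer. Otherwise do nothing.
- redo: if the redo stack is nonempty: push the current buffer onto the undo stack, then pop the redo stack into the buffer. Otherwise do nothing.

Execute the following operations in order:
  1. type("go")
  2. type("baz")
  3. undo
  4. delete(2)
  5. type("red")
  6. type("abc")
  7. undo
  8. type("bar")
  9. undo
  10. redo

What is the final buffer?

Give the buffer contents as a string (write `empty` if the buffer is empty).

After op 1 (type): buf='go' undo_depth=1 redo_depth=0
After op 2 (type): buf='gobaz' undo_depth=2 redo_depth=0
After op 3 (undo): buf='go' undo_depth=1 redo_depth=1
After op 4 (delete): buf='(empty)' undo_depth=2 redo_depth=0
After op 5 (type): buf='red' undo_depth=3 redo_depth=0
After op 6 (type): buf='redabc' undo_depth=4 redo_depth=0
After op 7 (undo): buf='red' undo_depth=3 redo_depth=1
After op 8 (type): buf='redbar' undo_depth=4 redo_depth=0
After op 9 (undo): buf='red' undo_depth=3 redo_depth=1
After op 10 (redo): buf='redbar' undo_depth=4 redo_depth=0

Answer: redbar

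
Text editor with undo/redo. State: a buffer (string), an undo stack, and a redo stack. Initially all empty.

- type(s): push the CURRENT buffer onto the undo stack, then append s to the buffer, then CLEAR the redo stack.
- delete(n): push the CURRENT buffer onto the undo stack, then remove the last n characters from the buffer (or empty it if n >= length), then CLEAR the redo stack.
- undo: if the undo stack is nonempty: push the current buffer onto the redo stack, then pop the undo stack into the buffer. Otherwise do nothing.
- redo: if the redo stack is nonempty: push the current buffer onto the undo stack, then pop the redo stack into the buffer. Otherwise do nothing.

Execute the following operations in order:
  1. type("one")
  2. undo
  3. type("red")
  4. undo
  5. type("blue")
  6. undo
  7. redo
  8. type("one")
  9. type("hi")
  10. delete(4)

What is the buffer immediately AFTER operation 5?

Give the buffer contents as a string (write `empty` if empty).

Answer: blue

Derivation:
After op 1 (type): buf='one' undo_depth=1 redo_depth=0
After op 2 (undo): buf='(empty)' undo_depth=0 redo_depth=1
After op 3 (type): buf='red' undo_depth=1 redo_depth=0
After op 4 (undo): buf='(empty)' undo_depth=0 redo_depth=1
After op 5 (type): buf='blue' undo_depth=1 redo_depth=0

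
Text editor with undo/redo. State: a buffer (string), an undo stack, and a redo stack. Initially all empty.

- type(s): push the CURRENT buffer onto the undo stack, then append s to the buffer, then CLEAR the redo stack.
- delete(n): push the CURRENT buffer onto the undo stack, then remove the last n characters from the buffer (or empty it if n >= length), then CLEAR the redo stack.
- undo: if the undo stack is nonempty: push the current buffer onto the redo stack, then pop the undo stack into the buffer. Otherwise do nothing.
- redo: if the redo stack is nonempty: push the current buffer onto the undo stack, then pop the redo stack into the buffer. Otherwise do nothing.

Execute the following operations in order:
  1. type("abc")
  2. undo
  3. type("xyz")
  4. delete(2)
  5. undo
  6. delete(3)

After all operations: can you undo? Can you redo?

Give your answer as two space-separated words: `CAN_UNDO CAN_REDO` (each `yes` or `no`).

After op 1 (type): buf='abc' undo_depth=1 redo_depth=0
After op 2 (undo): buf='(empty)' undo_depth=0 redo_depth=1
After op 3 (type): buf='xyz' undo_depth=1 redo_depth=0
After op 4 (delete): buf='x' undo_depth=2 redo_depth=0
After op 5 (undo): buf='xyz' undo_depth=1 redo_depth=1
After op 6 (delete): buf='(empty)' undo_depth=2 redo_depth=0

Answer: yes no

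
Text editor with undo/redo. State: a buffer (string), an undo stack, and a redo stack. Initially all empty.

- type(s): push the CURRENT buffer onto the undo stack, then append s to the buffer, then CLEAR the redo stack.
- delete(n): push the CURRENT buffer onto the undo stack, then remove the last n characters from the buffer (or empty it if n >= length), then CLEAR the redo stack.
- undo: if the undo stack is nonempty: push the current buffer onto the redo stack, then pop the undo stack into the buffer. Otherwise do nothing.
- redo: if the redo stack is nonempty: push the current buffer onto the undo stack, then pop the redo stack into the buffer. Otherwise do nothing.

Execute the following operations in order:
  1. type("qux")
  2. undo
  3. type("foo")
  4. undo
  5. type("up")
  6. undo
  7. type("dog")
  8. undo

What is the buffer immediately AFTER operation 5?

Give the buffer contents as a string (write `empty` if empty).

Answer: up

Derivation:
After op 1 (type): buf='qux' undo_depth=1 redo_depth=0
After op 2 (undo): buf='(empty)' undo_depth=0 redo_depth=1
After op 3 (type): buf='foo' undo_depth=1 redo_depth=0
After op 4 (undo): buf='(empty)' undo_depth=0 redo_depth=1
After op 5 (type): buf='up' undo_depth=1 redo_depth=0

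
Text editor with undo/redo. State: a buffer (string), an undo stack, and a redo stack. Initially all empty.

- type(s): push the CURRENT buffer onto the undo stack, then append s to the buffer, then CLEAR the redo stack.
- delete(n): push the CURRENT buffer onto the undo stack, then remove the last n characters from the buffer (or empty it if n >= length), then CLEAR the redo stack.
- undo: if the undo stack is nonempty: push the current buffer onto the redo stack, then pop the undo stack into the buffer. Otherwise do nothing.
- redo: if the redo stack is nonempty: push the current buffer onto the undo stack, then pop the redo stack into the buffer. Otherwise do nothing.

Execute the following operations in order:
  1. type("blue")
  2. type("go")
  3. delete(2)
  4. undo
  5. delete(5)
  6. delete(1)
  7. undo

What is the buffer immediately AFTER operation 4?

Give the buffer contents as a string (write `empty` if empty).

Answer: bluego

Derivation:
After op 1 (type): buf='blue' undo_depth=1 redo_depth=0
After op 2 (type): buf='bluego' undo_depth=2 redo_depth=0
After op 3 (delete): buf='blue' undo_depth=3 redo_depth=0
After op 4 (undo): buf='bluego' undo_depth=2 redo_depth=1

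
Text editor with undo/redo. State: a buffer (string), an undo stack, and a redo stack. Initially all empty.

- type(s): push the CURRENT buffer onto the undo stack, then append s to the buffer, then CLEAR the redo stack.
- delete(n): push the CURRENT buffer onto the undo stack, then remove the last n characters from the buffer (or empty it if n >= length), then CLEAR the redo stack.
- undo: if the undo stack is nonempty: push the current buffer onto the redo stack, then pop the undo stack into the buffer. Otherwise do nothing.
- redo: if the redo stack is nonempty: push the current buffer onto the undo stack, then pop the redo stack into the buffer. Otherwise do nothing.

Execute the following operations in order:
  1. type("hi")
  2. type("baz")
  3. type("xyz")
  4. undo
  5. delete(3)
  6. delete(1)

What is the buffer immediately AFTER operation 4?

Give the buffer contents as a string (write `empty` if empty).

After op 1 (type): buf='hi' undo_depth=1 redo_depth=0
After op 2 (type): buf='hibaz' undo_depth=2 redo_depth=0
After op 3 (type): buf='hibazxyz' undo_depth=3 redo_depth=0
After op 4 (undo): buf='hibaz' undo_depth=2 redo_depth=1

Answer: hibaz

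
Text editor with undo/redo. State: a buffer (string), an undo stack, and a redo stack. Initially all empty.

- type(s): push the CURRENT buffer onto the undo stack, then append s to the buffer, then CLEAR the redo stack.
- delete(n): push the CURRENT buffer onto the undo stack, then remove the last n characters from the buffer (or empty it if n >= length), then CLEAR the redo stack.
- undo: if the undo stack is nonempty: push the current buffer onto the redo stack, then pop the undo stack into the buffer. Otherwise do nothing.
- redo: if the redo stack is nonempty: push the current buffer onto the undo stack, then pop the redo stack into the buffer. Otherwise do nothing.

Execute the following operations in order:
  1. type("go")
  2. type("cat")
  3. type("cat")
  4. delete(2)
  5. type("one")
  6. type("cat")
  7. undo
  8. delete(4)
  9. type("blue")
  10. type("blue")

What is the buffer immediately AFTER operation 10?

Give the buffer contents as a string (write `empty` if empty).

After op 1 (type): buf='go' undo_depth=1 redo_depth=0
After op 2 (type): buf='gocat' undo_depth=2 redo_depth=0
After op 3 (type): buf='gocatcat' undo_depth=3 redo_depth=0
After op 4 (delete): buf='gocatc' undo_depth=4 redo_depth=0
After op 5 (type): buf='gocatcone' undo_depth=5 redo_depth=0
After op 6 (type): buf='gocatconecat' undo_depth=6 redo_depth=0
After op 7 (undo): buf='gocatcone' undo_depth=5 redo_depth=1
After op 8 (delete): buf='gocat' undo_depth=6 redo_depth=0
After op 9 (type): buf='gocatblue' undo_depth=7 redo_depth=0
After op 10 (type): buf='gocatblueblue' undo_depth=8 redo_depth=0

Answer: gocatblueblue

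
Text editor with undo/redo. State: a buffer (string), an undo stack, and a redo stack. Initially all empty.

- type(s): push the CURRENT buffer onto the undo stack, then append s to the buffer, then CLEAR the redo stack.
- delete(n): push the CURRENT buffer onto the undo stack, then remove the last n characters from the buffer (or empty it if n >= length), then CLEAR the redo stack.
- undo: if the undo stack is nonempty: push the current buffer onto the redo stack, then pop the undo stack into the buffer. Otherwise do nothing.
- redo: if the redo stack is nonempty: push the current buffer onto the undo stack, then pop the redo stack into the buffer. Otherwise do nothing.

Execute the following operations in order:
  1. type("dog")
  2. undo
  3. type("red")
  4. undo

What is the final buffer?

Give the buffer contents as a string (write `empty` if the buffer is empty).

After op 1 (type): buf='dog' undo_depth=1 redo_depth=0
After op 2 (undo): buf='(empty)' undo_depth=0 redo_depth=1
After op 3 (type): buf='red' undo_depth=1 redo_depth=0
After op 4 (undo): buf='(empty)' undo_depth=0 redo_depth=1

Answer: empty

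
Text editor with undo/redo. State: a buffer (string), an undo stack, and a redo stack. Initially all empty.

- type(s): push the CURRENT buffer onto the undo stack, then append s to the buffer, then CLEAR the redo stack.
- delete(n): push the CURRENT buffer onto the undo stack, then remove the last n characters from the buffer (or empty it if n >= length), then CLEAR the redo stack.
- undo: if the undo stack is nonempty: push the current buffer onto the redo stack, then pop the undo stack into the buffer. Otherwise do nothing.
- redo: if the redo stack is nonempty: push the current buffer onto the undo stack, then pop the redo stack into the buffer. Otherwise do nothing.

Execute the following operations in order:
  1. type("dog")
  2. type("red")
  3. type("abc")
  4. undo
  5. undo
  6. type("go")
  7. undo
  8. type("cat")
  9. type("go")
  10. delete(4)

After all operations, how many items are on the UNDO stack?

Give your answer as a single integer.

After op 1 (type): buf='dog' undo_depth=1 redo_depth=0
After op 2 (type): buf='dogred' undo_depth=2 redo_depth=0
After op 3 (type): buf='dogredabc' undo_depth=3 redo_depth=0
After op 4 (undo): buf='dogred' undo_depth=2 redo_depth=1
After op 5 (undo): buf='dog' undo_depth=1 redo_depth=2
After op 6 (type): buf='doggo' undo_depth=2 redo_depth=0
After op 7 (undo): buf='dog' undo_depth=1 redo_depth=1
After op 8 (type): buf='dogcat' undo_depth=2 redo_depth=0
After op 9 (type): buf='dogcatgo' undo_depth=3 redo_depth=0
After op 10 (delete): buf='dogc' undo_depth=4 redo_depth=0

Answer: 4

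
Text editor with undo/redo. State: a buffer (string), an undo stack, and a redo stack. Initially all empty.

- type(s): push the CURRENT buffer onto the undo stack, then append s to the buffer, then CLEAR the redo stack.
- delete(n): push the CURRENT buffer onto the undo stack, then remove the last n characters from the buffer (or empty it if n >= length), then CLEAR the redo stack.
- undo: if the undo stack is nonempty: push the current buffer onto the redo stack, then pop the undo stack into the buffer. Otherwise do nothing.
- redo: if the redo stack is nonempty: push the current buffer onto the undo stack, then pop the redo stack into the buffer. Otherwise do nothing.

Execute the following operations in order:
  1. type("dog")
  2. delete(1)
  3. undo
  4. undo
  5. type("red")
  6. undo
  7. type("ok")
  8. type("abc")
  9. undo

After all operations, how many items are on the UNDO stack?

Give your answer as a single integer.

Answer: 1

Derivation:
After op 1 (type): buf='dog' undo_depth=1 redo_depth=0
After op 2 (delete): buf='do' undo_depth=2 redo_depth=0
After op 3 (undo): buf='dog' undo_depth=1 redo_depth=1
After op 4 (undo): buf='(empty)' undo_depth=0 redo_depth=2
After op 5 (type): buf='red' undo_depth=1 redo_depth=0
After op 6 (undo): buf='(empty)' undo_depth=0 redo_depth=1
After op 7 (type): buf='ok' undo_depth=1 redo_depth=0
After op 8 (type): buf='okabc' undo_depth=2 redo_depth=0
After op 9 (undo): buf='ok' undo_depth=1 redo_depth=1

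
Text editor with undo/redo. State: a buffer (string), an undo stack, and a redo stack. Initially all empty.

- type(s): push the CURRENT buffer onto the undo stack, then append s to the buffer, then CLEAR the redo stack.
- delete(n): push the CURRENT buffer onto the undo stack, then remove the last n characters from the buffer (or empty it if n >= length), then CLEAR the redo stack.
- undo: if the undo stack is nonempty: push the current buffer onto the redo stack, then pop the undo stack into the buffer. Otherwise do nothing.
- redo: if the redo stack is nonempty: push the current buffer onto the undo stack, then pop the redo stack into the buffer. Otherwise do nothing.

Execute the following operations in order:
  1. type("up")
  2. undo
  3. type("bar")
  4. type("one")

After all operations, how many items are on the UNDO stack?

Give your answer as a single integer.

Answer: 2

Derivation:
After op 1 (type): buf='up' undo_depth=1 redo_depth=0
After op 2 (undo): buf='(empty)' undo_depth=0 redo_depth=1
After op 3 (type): buf='bar' undo_depth=1 redo_depth=0
After op 4 (type): buf='barone' undo_depth=2 redo_depth=0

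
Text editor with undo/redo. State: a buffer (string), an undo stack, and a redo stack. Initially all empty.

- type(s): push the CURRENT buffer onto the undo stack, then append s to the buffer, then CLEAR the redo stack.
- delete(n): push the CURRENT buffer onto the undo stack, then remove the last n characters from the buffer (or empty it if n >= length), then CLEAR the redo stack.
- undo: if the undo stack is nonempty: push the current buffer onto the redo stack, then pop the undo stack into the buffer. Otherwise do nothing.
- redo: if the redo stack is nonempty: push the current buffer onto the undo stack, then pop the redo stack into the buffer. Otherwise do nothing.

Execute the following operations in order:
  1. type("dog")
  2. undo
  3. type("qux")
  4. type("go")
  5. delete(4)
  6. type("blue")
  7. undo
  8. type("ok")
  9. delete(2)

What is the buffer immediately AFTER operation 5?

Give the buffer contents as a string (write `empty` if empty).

After op 1 (type): buf='dog' undo_depth=1 redo_depth=0
After op 2 (undo): buf='(empty)' undo_depth=0 redo_depth=1
After op 3 (type): buf='qux' undo_depth=1 redo_depth=0
After op 4 (type): buf='quxgo' undo_depth=2 redo_depth=0
After op 5 (delete): buf='q' undo_depth=3 redo_depth=0

Answer: q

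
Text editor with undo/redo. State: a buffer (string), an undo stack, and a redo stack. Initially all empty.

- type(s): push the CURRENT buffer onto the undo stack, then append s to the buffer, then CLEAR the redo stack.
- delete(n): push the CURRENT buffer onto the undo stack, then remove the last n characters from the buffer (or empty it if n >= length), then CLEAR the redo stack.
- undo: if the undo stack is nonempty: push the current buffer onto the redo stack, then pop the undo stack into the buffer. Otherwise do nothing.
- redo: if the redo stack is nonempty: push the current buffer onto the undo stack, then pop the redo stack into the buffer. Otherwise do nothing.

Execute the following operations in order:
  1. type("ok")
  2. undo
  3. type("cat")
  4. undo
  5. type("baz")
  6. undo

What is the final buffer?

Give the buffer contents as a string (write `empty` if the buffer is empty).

After op 1 (type): buf='ok' undo_depth=1 redo_depth=0
After op 2 (undo): buf='(empty)' undo_depth=0 redo_depth=1
After op 3 (type): buf='cat' undo_depth=1 redo_depth=0
After op 4 (undo): buf='(empty)' undo_depth=0 redo_depth=1
After op 5 (type): buf='baz' undo_depth=1 redo_depth=0
After op 6 (undo): buf='(empty)' undo_depth=0 redo_depth=1

Answer: empty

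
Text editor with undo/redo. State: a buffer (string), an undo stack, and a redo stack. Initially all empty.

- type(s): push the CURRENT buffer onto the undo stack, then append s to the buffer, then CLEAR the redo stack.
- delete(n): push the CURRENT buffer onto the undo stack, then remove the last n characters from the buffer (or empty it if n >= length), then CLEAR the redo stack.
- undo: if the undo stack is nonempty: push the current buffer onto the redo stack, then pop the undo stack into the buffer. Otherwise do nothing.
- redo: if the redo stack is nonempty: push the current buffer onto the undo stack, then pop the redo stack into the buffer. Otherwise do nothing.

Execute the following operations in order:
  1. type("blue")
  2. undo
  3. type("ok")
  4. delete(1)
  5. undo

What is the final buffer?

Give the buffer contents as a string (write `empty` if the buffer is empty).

Answer: ok

Derivation:
After op 1 (type): buf='blue' undo_depth=1 redo_depth=0
After op 2 (undo): buf='(empty)' undo_depth=0 redo_depth=1
After op 3 (type): buf='ok' undo_depth=1 redo_depth=0
After op 4 (delete): buf='o' undo_depth=2 redo_depth=0
After op 5 (undo): buf='ok' undo_depth=1 redo_depth=1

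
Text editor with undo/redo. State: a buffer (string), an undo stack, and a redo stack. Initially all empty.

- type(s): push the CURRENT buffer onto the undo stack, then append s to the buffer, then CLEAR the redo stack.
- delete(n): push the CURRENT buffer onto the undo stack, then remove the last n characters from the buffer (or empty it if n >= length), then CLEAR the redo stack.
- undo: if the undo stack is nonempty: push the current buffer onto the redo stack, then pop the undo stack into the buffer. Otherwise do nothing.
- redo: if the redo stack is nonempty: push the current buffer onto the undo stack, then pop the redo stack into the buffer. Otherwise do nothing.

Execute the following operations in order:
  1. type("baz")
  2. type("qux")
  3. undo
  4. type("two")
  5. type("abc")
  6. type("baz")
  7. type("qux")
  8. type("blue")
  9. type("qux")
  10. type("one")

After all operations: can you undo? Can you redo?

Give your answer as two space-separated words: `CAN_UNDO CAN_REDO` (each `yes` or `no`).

After op 1 (type): buf='baz' undo_depth=1 redo_depth=0
After op 2 (type): buf='bazqux' undo_depth=2 redo_depth=0
After op 3 (undo): buf='baz' undo_depth=1 redo_depth=1
After op 4 (type): buf='baztwo' undo_depth=2 redo_depth=0
After op 5 (type): buf='baztwoabc' undo_depth=3 redo_depth=0
After op 6 (type): buf='baztwoabcbaz' undo_depth=4 redo_depth=0
After op 7 (type): buf='baztwoabcbazqux' undo_depth=5 redo_depth=0
After op 8 (type): buf='baztwoabcbazquxblue' undo_depth=6 redo_depth=0
After op 9 (type): buf='baztwoabcbazquxbluequx' undo_depth=7 redo_depth=0
After op 10 (type): buf='baztwoabcbazquxbluequxone' undo_depth=8 redo_depth=0

Answer: yes no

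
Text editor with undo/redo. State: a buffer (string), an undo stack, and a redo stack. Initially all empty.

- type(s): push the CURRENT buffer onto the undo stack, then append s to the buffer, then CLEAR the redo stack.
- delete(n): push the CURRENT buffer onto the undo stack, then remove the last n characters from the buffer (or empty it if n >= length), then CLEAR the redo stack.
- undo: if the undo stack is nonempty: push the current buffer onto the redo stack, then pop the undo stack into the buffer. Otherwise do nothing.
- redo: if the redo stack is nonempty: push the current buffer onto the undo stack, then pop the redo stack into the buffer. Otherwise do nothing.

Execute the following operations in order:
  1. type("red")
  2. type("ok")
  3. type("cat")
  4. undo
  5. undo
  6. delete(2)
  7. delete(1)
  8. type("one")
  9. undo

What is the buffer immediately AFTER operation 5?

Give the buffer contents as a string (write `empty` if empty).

Answer: red

Derivation:
After op 1 (type): buf='red' undo_depth=1 redo_depth=0
After op 2 (type): buf='redok' undo_depth=2 redo_depth=0
After op 3 (type): buf='redokcat' undo_depth=3 redo_depth=0
After op 4 (undo): buf='redok' undo_depth=2 redo_depth=1
After op 5 (undo): buf='red' undo_depth=1 redo_depth=2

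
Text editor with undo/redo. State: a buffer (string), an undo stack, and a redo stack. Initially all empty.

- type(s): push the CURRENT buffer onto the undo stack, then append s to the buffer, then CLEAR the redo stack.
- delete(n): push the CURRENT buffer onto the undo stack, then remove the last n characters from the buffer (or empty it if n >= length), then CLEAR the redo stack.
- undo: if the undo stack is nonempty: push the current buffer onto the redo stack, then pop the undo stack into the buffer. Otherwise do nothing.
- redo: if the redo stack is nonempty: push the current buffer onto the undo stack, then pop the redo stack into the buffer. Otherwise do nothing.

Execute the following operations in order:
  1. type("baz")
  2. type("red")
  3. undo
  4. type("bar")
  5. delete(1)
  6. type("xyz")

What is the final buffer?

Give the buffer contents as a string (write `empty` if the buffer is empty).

After op 1 (type): buf='baz' undo_depth=1 redo_depth=0
After op 2 (type): buf='bazred' undo_depth=2 redo_depth=0
After op 3 (undo): buf='baz' undo_depth=1 redo_depth=1
After op 4 (type): buf='bazbar' undo_depth=2 redo_depth=0
After op 5 (delete): buf='bazba' undo_depth=3 redo_depth=0
After op 6 (type): buf='bazbaxyz' undo_depth=4 redo_depth=0

Answer: bazbaxyz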